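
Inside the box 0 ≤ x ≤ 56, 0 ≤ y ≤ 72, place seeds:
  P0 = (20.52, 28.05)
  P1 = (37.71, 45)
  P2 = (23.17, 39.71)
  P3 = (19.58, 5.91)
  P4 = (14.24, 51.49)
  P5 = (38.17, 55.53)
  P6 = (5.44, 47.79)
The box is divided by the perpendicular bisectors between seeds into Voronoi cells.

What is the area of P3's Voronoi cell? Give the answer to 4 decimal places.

Area of P3's cell: 923.4170

1. box [0,56]×[0,72]: [(0, 0) (56, 0) (56, 72) (0, 72)]
2. ⊥bis P3·P0 via (20.05,16.98): [(0, 17.8313) (0, 0) (56, 0) (56, 15.4537)]  |A|=931.9781
3. ⊥bis P3·P1 via (28.645,25.455): [(49.6253, 15.7243) (0, 17.8313) (0, 0) (56, 0) (56, 12.7677)]  |A|=923.417
4. ⊥bis P3·P2 via (21.375,22.81): [(49.6253, 15.7243) (0, 17.8313) (0, 0) (56, 0) (56, 12.7677)]  |A|=923.417
5. ⊥bis P3·P4 via (16.91,28.7): [(49.6253, 15.7243) (0, 17.8313) (0, 0) (56, 0) (56, 12.7677)]  |A|=923.417
6. ⊥bis P3·P5 via (28.875,30.72): [(49.6253, 15.7243) (0, 17.8313) (0, 0) (56, 0) (56, 12.7677)]  |A|=923.417
7. ⊥bis P3·P6 via (12.51,26.85): [(49.6253, 15.7243) (0, 17.8313) (0, 0) (56, 0) (56, 12.7677)]  |A|=923.417
8. canonical 5-gon: [(49.6253, 15.7243) (0, 17.8313) (0, 0) (56, 0) (56, 12.7677)]
9. shoelace: 923.417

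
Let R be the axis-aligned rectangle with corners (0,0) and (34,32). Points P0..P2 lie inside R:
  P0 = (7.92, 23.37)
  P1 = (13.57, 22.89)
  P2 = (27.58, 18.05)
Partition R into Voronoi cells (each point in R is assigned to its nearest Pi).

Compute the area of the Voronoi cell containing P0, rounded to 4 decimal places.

1. box [0,34]×[0,32]: [(0, 0) (34, 0) (34, 32) (0, 32)]
2. ⊥bis P0·P1 via (10.745,23.13): [(0, 0) (8.78, 0) (11.4986, 32) (0, 32)]  |A|=324.4565
3. ⊥bis P0·P2 via (17.75,20.71): [(0, 0) (8.78, 0) (11.4986, 32) (0, 32)]  |A|=324.4565
4. canonical 4-gon: [(0, 0) (8.78, 0) (11.4986, 32) (0, 32)]
5. shoelace: 324.4565

Area of P0's cell: 324.4565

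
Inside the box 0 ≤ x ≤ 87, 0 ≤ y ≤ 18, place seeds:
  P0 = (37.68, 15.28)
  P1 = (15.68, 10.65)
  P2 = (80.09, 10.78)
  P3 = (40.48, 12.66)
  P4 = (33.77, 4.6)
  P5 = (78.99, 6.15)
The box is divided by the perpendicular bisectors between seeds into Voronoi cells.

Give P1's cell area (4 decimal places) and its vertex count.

Area of P1's cell: 447.2457 (5 vertices)

1. box [0,87]×[0,18]: [(0, 0) (87, 0) (87, 18) (0, 18)]
2. ⊥bis P1·P0 via (26.68,12.965): [(0, 0) (29.4085, 0) (25.6204, 18) (0, 18)]  |A|=495.2601
3. ⊥bis P1·P2 via (47.885,10.715): [(0, 0) (29.4085, 0) (25.6204, 18) (0, 18)]  |A|=495.2601
4. ⊥bis P1·P3 via (28.08,11.655): [(0, 0) (29.0246, 0) (28.7842, 2.9668) (25.6204, 18) (0, 18)]  |A|=494.6906
5. ⊥bis P1·P4 via (24.725,7.625): [(0, 0) (22.1749, 0) (26.6147, 13.2753) (25.6204, 18) (0, 18)]  |A|=447.2457
6. ⊥bis P1·P5 via (47.335,8.4): [(0, 0) (22.1749, 0) (26.6147, 13.2753) (25.6204, 18) (0, 18)]  |A|=447.2457
7. canonical 5-gon: [(0, 0) (22.1749, 0) (26.6147, 13.2753) (25.6204, 18) (0, 18)]
8. shoelace: 447.2457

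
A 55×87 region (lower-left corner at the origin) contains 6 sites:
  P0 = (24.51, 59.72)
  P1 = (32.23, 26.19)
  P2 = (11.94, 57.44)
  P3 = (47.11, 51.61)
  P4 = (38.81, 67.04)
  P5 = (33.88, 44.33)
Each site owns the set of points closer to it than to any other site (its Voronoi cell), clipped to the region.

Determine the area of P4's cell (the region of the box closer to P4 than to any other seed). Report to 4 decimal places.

Area of P4's cell: 763.3333

1. box [0,55]×[0,87]: [(0, 0) (55, 0) (55, 87) (0, 87)]
2. ⊥bis P4·P0 via (31.66,63.38): [(55, 17.7841) (55, 87) (19.5692, 87)]  |A|=1226.1873
3. ⊥bis P4·P1 via (35.52,46.615): [(40.6661, 45.7861) (55, 43.4772) (55, 87) (19.5692, 87)]  |A|=1042.0462
4. ⊥bis P4·P2 via (25.375,62.24): [(40.6661, 45.7861) (55, 43.4772) (55, 87) (19.5692, 87)]  |A|=1042.0462
5. ⊥bis P4·P3 via (42.96,59.325): [(35.7273, 55.4344) (55, 65.8015) (55, 87) (19.5692, 87)]  |A|=763.4739
6. ⊥bis P4·P5 via (36.345,55.685): [(35.5057, 55.8672) (36.2368, 55.7085) (55, 65.8015) (55, 87) (19.5692, 87)]  |A|=763.3333
7. canonical 5-gon: [(35.5057, 55.8672) (36.2368, 55.7085) (55, 65.8015) (55, 87) (19.5692, 87)]
8. shoelace: 763.3333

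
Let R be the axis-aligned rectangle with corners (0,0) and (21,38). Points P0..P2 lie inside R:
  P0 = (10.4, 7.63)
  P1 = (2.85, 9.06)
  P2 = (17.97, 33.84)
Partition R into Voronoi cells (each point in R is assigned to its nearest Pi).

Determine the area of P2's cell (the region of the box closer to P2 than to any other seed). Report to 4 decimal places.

Area of P2's cell: 326.4903

1. box [0,21]×[0,38]: [(0, 0) (21, 0) (21, 38) (0, 38)]
2. ⊥bis P2·P0 via (14.185,20.735): [(0, 24.8319) (21, 18.7667) (21, 38) (0, 38)]  |A|=340.2146
3. ⊥bis P2·P1 via (10.41,21.45): [(0, 27.8019) (9.2421, 22.1626) (21, 18.7667) (21, 38) (0, 38)]  |A|=326.4903
4. canonical 5-gon: [(0, 27.8019) (9.2421, 22.1626) (21, 18.7667) (21, 38) (0, 38)]
5. shoelace: 326.4903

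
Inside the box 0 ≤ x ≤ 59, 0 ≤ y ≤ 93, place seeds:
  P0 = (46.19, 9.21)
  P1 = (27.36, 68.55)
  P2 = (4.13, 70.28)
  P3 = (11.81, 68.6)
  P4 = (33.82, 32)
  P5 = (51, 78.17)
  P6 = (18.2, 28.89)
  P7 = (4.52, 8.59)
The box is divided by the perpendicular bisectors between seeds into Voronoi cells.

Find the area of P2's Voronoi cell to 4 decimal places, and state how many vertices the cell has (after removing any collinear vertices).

1. box [0,59]×[0,93]: [(0, 0) (59, 0) (59, 93) (0, 93)]
2. ⊥bis P2·P0 via (25.16,39.745): [(0, 22.4169) (59, 63.0512) (59, 93) (0, 93)]  |A|=2965.6919
3. ⊥bis P2·P1 via (15.745,69.415): [(0, 22.4169) (12.9069, 31.3061) (17.5014, 93) (0, 93)]  |A|=995.3718
4. ⊥bis P2·P3 via (7.97,69.44): [(0, 33.0057) (13.1238, 93) (0, 93)]  |A|=393.675
5. ⊥bis P2·P4 via (18.975,51.14): [(0, 36.423) (0.9003, 37.1212) (13.1238, 93) (0, 93)]  |A|=392.1368
6. ⊥bis P2·P5 via (27.565,74.225): [(0, 36.423) (0.9003, 37.1212) (13.1238, 93) (0, 93)]  |A|=392.1368
7. ⊥bis P2·P6 via (11.165,49.585): [(0, 45.7896) (3.0211, 46.8166) (13.1238, 93) (0, 93)]  |A|=374.3641
8. ⊥bis P2·P7 via (4.325,39.435): [(0, 45.7896) (3.0211, 46.8166) (13.1238, 93) (0, 93)]  |A|=374.3641
9. canonical 4-gon: [(0, 45.7896) (3.0211, 46.8166) (13.1238, 93) (0, 93)]
10. shoelace: 374.3641

Area of P2's cell: 374.3641 (4 vertices)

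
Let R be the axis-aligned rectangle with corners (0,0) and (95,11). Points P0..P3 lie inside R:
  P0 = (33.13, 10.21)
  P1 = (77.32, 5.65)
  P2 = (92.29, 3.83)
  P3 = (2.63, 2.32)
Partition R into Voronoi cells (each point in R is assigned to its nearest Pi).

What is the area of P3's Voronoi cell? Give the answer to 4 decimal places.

1. box [0,95]×[0,11]: [(0, 0) (95, 0) (95, 11) (0, 11)]
2. ⊥bis P3·P0 via (17.88,6.265): [(0, 0) (19.5007, 0) (16.6551, 11) (0, 11)]  |A|=198.8569
3. ⊥bis P3·P1 via (39.975,3.985): [(0, 0) (19.5007, 0) (16.6551, 11) (0, 11)]  |A|=198.8569
4. ⊥bis P3·P2 via (47.46,3.075): [(0, 0) (19.5007, 0) (16.6551, 11) (0, 11)]  |A|=198.8569
5. canonical 4-gon: [(0, 0) (19.5007, 0) (16.6551, 11) (0, 11)]
6. shoelace: 198.8569

Area of P3's cell: 198.8569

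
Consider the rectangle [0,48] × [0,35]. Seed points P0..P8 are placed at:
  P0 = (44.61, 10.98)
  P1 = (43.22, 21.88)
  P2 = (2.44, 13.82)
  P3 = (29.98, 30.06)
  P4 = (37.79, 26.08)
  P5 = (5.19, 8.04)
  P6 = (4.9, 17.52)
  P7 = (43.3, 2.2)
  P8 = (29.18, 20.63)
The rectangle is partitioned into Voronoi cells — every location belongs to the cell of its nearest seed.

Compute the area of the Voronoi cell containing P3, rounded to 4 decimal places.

Area of P3's cell: 192.8871

1. box [0,48]×[0,35]: [(0, 0) (48, 0) (48, 35) (0, 35)]
2. ⊥bis P3·P0 via (37.295,20.52): [(0, 0) (10.5334, 0) (48, 28.7283) (48, 35) (0, 35)]  |A|=1141.8249
3. ⊥bis P3·P1 via (36.6,25.97): [(0, 0) (10.5334, 0) (29.5762, 14.6015) (42.179, 35) (0, 35)]  |A|=1024.6804
4. ⊥bis P3·P2 via (16.21,21.94): [(23.3518, 9.8288) (29.5762, 14.6015) (42.179, 35) (8.5087, 35)]  |A|=457.1709
5. ⊥bis P3·P4 via (33.885,28.07): [(23.3518, 9.8288) (25.3828, 11.3861) (37.4165, 35) (8.5087, 35)]  |A|=378.4329
6. ⊥bis P3·P5 via (17.585,19.05): [(18.5644, 17.9474) (24.7938, 10.9344) (25.3828, 11.3861) (37.4165, 35) (8.5087, 35)]  |A|=369.933
7. ⊥bis P3·P6 via (17.44,23.79): [(22.6753, 13.3193) (24.7938, 10.9344) (25.3828, 11.3861) (37.4165, 35) (11.835, 35)]  |A|=322.0927
8. ⊥bis P3·P7 via (36.64,16.13): [(22.6753, 13.3193) (24.7938, 10.9344) (25.3828, 11.3861) (37.4165, 35) (11.835, 35)]  |A|=322.0927
9. ⊥bis P3·P8 via (29.58,25.345): [(16.0903, 26.4894) (32.3755, 25.1078) (37.4165, 35) (11.835, 35)]  |A|=192.8871
10. canonical 4-gon: [(16.0903, 26.4894) (32.3755, 25.1078) (37.4165, 35) (11.835, 35)]
11. shoelace: 192.8871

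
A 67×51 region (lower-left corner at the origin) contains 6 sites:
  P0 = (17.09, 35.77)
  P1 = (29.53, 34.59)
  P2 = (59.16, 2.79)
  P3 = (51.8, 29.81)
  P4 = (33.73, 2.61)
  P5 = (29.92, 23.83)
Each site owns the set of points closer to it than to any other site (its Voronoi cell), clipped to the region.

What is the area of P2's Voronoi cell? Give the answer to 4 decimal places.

Area of P2's cell: 342.4157

1. box [0,67]×[0,51]: [(0, 0) (67, 0) (67, 51) (0, 51)]
2. ⊥bis P2·P0 via (38.125,19.28): [(23.0108, 0) (67, 0) (67, 51) (62.9913, 51)]  |A|=1223.9462
3. ⊥bis P2·P1 via (44.345,18.69): [(24.2862, 0) (67, 0) (67, 39.799)]  |A|=849.9841
4. ⊥bis P2·P3 via (55.48,16.3): [(36.1204, 11.0266) (24.2862, 0) (67, 0) (67, 19.4379)]  |A|=535.6125
5. ⊥bis P2·P4 via (46.445,2.7): [(46.3663, 13.8175) (46.4641, 0) (67, 0) (67, 19.4379)]  |A|=342.4157
6. ⊥bis P2·P5 via (44.54,13.31): [(46.3663, 13.8175) (46.4641, 0) (67, 0) (67, 19.4379)]  |A|=342.4157
7. canonical 4-gon: [(46.3663, 13.8175) (46.4641, 0) (67, 0) (67, 19.4379)]
8. shoelace: 342.4157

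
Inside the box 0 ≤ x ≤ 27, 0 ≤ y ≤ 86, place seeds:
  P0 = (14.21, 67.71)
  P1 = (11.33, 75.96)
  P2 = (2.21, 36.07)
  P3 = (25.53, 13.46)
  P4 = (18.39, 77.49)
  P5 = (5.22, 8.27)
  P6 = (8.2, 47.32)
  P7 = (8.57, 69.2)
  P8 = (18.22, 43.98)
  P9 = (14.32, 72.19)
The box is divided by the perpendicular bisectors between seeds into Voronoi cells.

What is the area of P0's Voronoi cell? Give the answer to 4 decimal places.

1. box [0,27]×[0,86]: [(0, 0) (27, 0) (27, 86) (0, 86)]
2. ⊥bis P0·P1 via (12.77,71.835): [(0, 67.3771) (0, 0) (27, 0) (27, 76.8026)]  |A|=1946.4256
3. ⊥bis P0·P2 via (8.21,51.89): [(0, 67.3771) (0, 55.0038) (27, 44.7636) (27, 76.8026)]  |A|=599.5663
4. ⊥bis P0·P3 via (19.87,40.585): [(0, 67.3771) (0, 55.0038) (27, 44.7636) (27, 76.8026)]  |A|=599.5663
5. ⊥bis P0·P4 via (16.3,72.6): [(15.6982, 72.8572) (0, 67.3771) (0, 55.0038) (27, 44.7636) (27, 68.0268)]  |A|=549.9752
6. ⊥bis P0·P5 via (9.715,37.99): [(15.6982, 72.8572) (0, 67.3771) (0, 55.0038) (27, 44.7636) (27, 68.0268)]  |A|=549.9752
7. ⊥bis P0·P6 via (11.205,57.515): [(15.6982, 72.8572) (0, 67.3771) (0, 60.8177) (27, 52.8594) (27, 68.0268)]  |A|=362.1939
8. ⊥bis P0·P7 via (11.39,68.455): [(15.6982, 72.8572) (12.2335, 71.6477) (8.6953, 58.2548) (27, 52.8594) (27, 68.0268)]  |A|=259.3101
9. ⊥bis P0·P8 via (16.215,55.845): [(15.6982, 72.8572) (12.2335, 71.6477) (8.6953, 58.2548) (16.6318, 55.9154) (27, 57.6675) (27, 68.0268)]  |A|=234.3844
10. ⊥bis P0·P9 via (14.265,69.95): [(23.0022, 69.7355) (11.8009, 70.0105) (8.6953, 58.2548) (16.6318, 55.9154) (27, 57.6675) (27, 68.0268)]  |A|=215.3305
11. canonical 6-gon: [(23.0022, 69.7355) (11.8009, 70.0105) (8.6953, 58.2548) (16.6318, 55.9154) (27, 57.6675) (27, 68.0268)]
12. shoelace: 215.3305

Area of P0's cell: 215.3305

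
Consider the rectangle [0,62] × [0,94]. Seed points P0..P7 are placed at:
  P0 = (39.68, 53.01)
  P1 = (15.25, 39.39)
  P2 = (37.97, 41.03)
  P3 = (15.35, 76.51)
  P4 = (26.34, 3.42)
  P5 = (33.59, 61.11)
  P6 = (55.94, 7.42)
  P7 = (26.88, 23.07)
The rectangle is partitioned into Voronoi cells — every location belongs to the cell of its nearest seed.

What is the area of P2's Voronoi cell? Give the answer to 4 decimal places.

Area of P2's cell: 615.3726

1. box [0,62]×[0,94]: [(0, 0) (62, 0) (62, 94) (0, 94)]
2. ⊥bis P2·P0 via (38.825,47.02): [(0, 52.5618) (0, 0) (62, 0) (62, 43.712)]  |A|=2984.4893
3. ⊥bis P2·P1 via (26.61,40.21): [(25.9862, 48.8526) (29.5125, 0) (62, 0) (62, 43.712)]  |A|=1580.6693
4. ⊥bis P2·P3 via (26.66,58.77): [(25.9862, 48.8526) (29.5125, 0) (62, 0) (62, 43.712)]  |A|=1580.6693
5. ⊥bis P2·P4 via (32.155,22.225): [(25.9862, 48.8526) (27.8113, 23.5682) (62, 12.9961) (62, 43.712)]  |A|=975.6722
6. ⊥bis P2·P5 via (35.78,51.07): [(25.9862, 48.8526) (27.8113, 23.5682) (62, 12.9961) (62, 43.712)]  |A|=975.6722
7. ⊥bis P2·P6 via (46.955,24.225): [(25.9862, 48.8526) (27.8113, 23.5682) (39.1619, 20.0583) (62, 32.269) (62, 43.712)]  |A|=755.5941
8. ⊥bis P2·P7 via (32.425,32.05): [(25.9862, 48.8526) (26.9552, 35.4275) (45.9594, 23.6927) (62, 32.269) (62, 43.712)]  |A|=615.3726
9. canonical 5-gon: [(25.9862, 48.8526) (26.9552, 35.4275) (45.9594, 23.6927) (62, 32.269) (62, 43.712)]
10. shoelace: 615.3726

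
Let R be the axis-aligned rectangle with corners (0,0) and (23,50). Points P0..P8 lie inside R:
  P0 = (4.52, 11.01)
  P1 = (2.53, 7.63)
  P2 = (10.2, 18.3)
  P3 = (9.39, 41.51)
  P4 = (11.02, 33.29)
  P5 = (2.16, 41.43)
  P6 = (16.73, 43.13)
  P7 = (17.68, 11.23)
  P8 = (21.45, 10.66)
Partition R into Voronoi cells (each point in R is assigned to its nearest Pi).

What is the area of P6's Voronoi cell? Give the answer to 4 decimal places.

Area of P6's cell: 145.9935

1. box [0,23]×[0,50]: [(0, 0) (23, 0) (23, 50) (0, 50)]
2. ⊥bis P6·P0 via (10.625,27.07): [(0, 31.109) (23, 22.3658) (23, 50) (0, 50)]  |A|=535.0403
3. ⊥bis P6·P1 via (9.63,25.38): [(0, 31.109) (23, 22.3658) (23, 50) (0, 50)]  |A|=535.0403
4. ⊥bis P6·P2 via (13.465,30.715): [(0, 34.2561) (23, 28.2074) (23, 50) (0, 50)]  |A|=431.6692
5. ⊥bis P6·P3 via (13.06,42.32): [(15.7542, 30.113) (23, 28.2074) (23, 50) (11.365, 50)]  |A|=194.6457
6. ⊥bis P6·P4 via (13.875,38.21): [(13.9806, 38.1487) (23, 32.9149) (23, 50) (11.365, 50)]  |A|=145.9935
7. ⊥bis P6·P5 via (9.445,42.28): [(13.9806, 38.1487) (23, 32.9149) (23, 50) (11.365, 50)]  |A|=145.9935
8. ⊥bis P6·P7 via (17.205,27.18): [(13.9806, 38.1487) (23, 32.9149) (23, 50) (11.365, 50)]  |A|=145.9935
9. ⊥bis P6·P8 via (19.09,26.895): [(13.9806, 38.1487) (23, 32.9149) (23, 50) (11.365, 50)]  |A|=145.9935
10. canonical 4-gon: [(13.9806, 38.1487) (23, 32.9149) (23, 50) (11.365, 50)]
11. shoelace: 145.9935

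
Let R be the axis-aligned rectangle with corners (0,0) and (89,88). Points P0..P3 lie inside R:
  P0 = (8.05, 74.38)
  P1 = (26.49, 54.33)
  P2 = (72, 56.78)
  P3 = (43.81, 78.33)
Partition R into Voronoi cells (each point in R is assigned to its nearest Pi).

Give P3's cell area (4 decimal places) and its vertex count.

1. box [0,89]×[0,88]: [(0, 0) (89, 0) (89, 88) (0, 88)]
2. ⊥bis P3·P0 via (25.93,76.355): [(34.3641, 0) (89, 0) (89, 88) (24.6437, 88)]  |A|=5235.6578
3. ⊥bis P3·P1 via (35.15,66.33): [(26.3346, 72.6918) (89, 27.4682) (89, 88) (24.6437, 88)]  |A|=2389.213
4. ⊥bis P3·P2 via (57.905,67.555): [(26.3346, 72.6918) (49.2112, 56.1825) (73.5343, 88) (24.6437, 88)]  |A|=938.9306
5. canonical 4-gon: [(26.3346, 72.6918) (49.2112, 56.1825) (73.5343, 88) (24.6437, 88)]
6. shoelace: 938.9306

Area of P3's cell: 938.9306 (4 vertices)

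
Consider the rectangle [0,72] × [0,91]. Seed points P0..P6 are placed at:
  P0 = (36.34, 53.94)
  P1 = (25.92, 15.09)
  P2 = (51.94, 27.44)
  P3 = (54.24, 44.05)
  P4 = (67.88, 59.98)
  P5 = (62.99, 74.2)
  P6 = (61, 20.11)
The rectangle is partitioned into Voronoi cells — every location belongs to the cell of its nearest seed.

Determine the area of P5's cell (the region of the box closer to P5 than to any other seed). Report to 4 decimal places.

Area of P5's cell: 843.3069

1. box [0,72]×[0,91]: [(0, 0) (72, 0) (72, 91) (0, 91)]
2. ⊥bis P5·P0 via (49.665,64.07): [(72, 34.6905) (72, 91) (29.1921, 91)]  |A|=1205.2437
3. ⊥bis P5·P1 via (44.455,44.645): [(72, 34.6905) (72, 91) (29.1921, 91)]  |A|=1205.2437
4. ⊥bis P5·P2 via (57.465,50.82): [(60.2358, 50.1652) (72, 47.3852) (72, 91) (29.1921, 91)]  |A|=1130.5722
5. ⊥bis P5·P3 via (58.615,59.125): [(51.9549, 61.0579) (72, 55.2405) (72, 91) (29.1921, 91)]  |A|=999.2811
6. ⊥bis P5·P4 via (65.435,67.09): [(51.1132, 62.165) (72, 69.3476) (72, 91) (29.1921, 91)]  |A|=843.3069
7. ⊥bis P5·P6 via (61.995,47.155): [(51.1132, 62.165) (72, 69.3476) (72, 91) (29.1921, 91)]  |A|=843.3069
8. canonical 4-gon: [(51.1132, 62.165) (72, 69.3476) (72, 91) (29.1921, 91)]
9. shoelace: 843.3069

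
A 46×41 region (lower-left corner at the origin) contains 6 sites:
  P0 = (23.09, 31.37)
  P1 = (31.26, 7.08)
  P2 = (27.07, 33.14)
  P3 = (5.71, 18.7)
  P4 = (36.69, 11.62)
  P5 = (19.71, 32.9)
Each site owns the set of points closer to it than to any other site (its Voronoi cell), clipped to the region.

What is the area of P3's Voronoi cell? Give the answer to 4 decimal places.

1. box [0,46]×[0,41]: [(0, 0) (46, 0) (46, 41) (0, 41)]
2. ⊥bis P3·P0 via (14.4,25.035): [(0, 0) (32.6505, 0) (2.7615, 41) (0, 41)]  |A|=725.9464
3. ⊥bis P3·P1 via (18.485,12.89): [(0, 0) (12.6227, 0) (20.3171, 16.9183) (2.7615, 41) (0, 41)]  |A|=556.5282
4. ⊥bis P3·P2 via (16.39,25.92): [(0, 0) (12.6227, 0) (20.3171, 16.9183) (2.7615, 41) (0, 41)]  |A|=556.5282
5. ⊥bis P3·P4 via (21.2,15.16): [(0, 0) (12.6227, 0) (20.3171, 16.9183) (2.7615, 41) (0, 41)]  |A|=556.5282
6. ⊥bis P3·P5 via (12.71,25.8): [(0, 38.331) (0, 0) (12.6227, 0) (20.3171, 16.9183) (16.7357, 21.831)]  |A|=507.7263
7. canonical 5-gon: [(0, 38.331) (0, 0) (12.6227, 0) (20.3171, 16.9183) (16.7357, 21.831)]
8. shoelace: 507.7263

Area of P3's cell: 507.7263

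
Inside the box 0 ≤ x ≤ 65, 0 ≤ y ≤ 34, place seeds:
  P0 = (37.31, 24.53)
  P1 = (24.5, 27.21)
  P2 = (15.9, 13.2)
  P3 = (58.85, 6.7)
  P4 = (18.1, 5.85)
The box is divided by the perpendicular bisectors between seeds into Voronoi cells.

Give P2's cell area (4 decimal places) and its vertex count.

1. box [0,65]×[0,34]: [(0, 0) (65, 0) (65, 34) (0, 34)]
2. ⊥bis P2·P0 via (26.605,18.865): [(0, 0) (36.5882, 0) (18.5957, 34) (0, 34)]  |A|=938.1261
3. ⊥bis P2·P1 via (20.2,20.205): [(0, 32.6047) (0, 0) (36.5882, 0) (28.6364, 15.0263)]  |A|=741.7341
4. ⊥bis P2·P3 via (37.375,9.95): [(0, 32.6047) (0, 0) (35.8692, 0) (36.0291, 1.0566) (28.6364, 15.0263)]  |A|=741.3543
5. ⊥bis P2·P4 via (17,9.525): [(0, 32.6047) (0, 4.4366) (29.5584, 13.284) (28.6364, 15.0263)]  |A|=433.1466
6. canonical 4-gon: [(0, 32.6047) (0, 4.4366) (29.5584, 13.284) (28.6364, 15.0263)]
7. shoelace: 433.1466

Area of P2's cell: 433.1466 (4 vertices)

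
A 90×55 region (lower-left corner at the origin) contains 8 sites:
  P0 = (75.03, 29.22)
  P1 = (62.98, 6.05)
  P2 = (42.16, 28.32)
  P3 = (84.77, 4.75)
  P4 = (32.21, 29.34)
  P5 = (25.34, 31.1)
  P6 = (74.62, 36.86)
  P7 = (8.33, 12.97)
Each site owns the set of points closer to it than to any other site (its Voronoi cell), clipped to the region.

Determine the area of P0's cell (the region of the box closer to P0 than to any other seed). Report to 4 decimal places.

Area of P0's cell: 457.8553

1. box [0,90]×[0,55]: [(0, 0) (90, 0) (90, 55) (0, 55)]
2. ⊥bis P0·P1 via (69.005,17.635): [(0, 53.5224) (90, 6.7162) (90, 55) (0, 55)]  |A|=2239.2668
3. ⊥bis P0·P2 via (58.595,28.77): [(58.7539, 22.9663) (90, 6.7162) (90, 55) (57.8768, 55)]  |A|=1268.8535
4. ⊥bis P0·P3 via (79.9,16.985): [(58.7539, 22.9663) (74.4364, 14.8103) (90, 21.0052) (90, 55) (57.8768, 55)]  |A|=1157.6593
5. ⊥bis P0·P4 via (53.62,29.28): [(58.7539, 22.9663) (74.4364, 14.8103) (90, 21.0052) (90, 55) (57.8768, 55)]  |A|=1157.6593
6. ⊥bis P0·P5 via (50.185,30.16): [(58.7539, 22.9663) (74.4364, 14.8103) (90, 21.0052) (90, 55) (57.8768, 55)]  |A|=1157.6593
7. ⊥bis P0·P6 via (74.825,33.04): [(58.5021, 32.164) (58.7539, 22.9663) (74.4364, 14.8103) (90, 21.0052) (90, 33.8544)]  |A|=457.8553
8. ⊥bis P0·P7 via (41.68,21.095): [(58.5021, 32.164) (58.7539, 22.9663) (74.4364, 14.8103) (90, 21.0052) (90, 33.8544)]  |A|=457.8553
9. canonical 5-gon: [(58.5021, 32.164) (58.7539, 22.9663) (74.4364, 14.8103) (90, 21.0052) (90, 33.8544)]
10. shoelace: 457.8553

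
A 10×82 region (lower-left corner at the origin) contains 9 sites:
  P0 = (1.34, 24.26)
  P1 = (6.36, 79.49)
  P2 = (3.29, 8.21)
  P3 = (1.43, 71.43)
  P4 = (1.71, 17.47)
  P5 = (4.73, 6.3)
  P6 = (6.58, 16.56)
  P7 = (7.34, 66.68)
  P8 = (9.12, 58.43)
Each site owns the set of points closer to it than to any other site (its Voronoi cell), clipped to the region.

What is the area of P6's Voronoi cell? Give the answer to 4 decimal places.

Area of P6's cell: 64.4604

1. box [0,10]×[0,82]: [(0, 0) (10, 0) (10, 82) (0, 82)]
2. ⊥bis P6·P0 via (3.96,20.41): [(0, 17.7151) (0, 0) (10, 0) (10, 24.5203)]  |A|=211.1774
3. ⊥bis P6·P1 via (6.47,48.025): [(0, 17.7151) (0, 0) (10, 0) (10, 24.5203)]  |A|=211.1774
4. ⊥bis P6·P2 via (4.935,12.385): [(0, 17.7151) (0, 14.3294) (10, 10.3893) (10, 24.5203)]  |A|=87.5835
5. ⊥bis P6·P3 via (4.005,43.995): [(0, 17.7151) (0, 14.3294) (10, 10.3893) (10, 24.5203)]  |A|=87.5835
6. ⊥bis P6·P4 via (4.145,17.015): [(4.8988, 21.0488) (3.3933, 12.9924) (10, 10.3893) (10, 24.5203)]  |A|=64.6152
7. ⊥bis P6·P5 via (5.655,11.43): [(4.8988, 21.0488) (3.3933, 12.9924) (8.7964, 10.8636) (10, 10.6465) (10, 24.5203)]  |A|=64.4604
8. ⊥bis P6·P7 via (6.96,41.62): [(4.8988, 21.0488) (3.3933, 12.9924) (8.7964, 10.8636) (10, 10.6465) (10, 24.5203)]  |A|=64.4604
9. ⊥bis P6·P8 via (7.85,37.495): [(4.8988, 21.0488) (3.3933, 12.9924) (8.7964, 10.8636) (10, 10.6465) (10, 24.5203)]  |A|=64.4604
10. canonical 5-gon: [(4.8988, 21.0488) (3.3933, 12.9924) (8.7964, 10.8636) (10, 10.6465) (10, 24.5203)]
11. shoelace: 64.4604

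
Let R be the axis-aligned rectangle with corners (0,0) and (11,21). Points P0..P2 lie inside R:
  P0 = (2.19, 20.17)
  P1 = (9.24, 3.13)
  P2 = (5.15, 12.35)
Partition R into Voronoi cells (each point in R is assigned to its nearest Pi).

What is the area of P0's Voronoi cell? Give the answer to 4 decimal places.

1. box [0,11]×[0,21]: [(0, 0) (11, 0) (11, 21) (0, 21)]
2. ⊥bis P0·P1 via (5.715,11.65): [(0, 9.2855) (11, 13.8366) (11, 21) (0, 21)]  |A|=103.8285
3. ⊥bis P0·P2 via (3.67,16.26): [(0, 14.8708) (11, 19.0345) (11, 21) (0, 21)]  |A|=44.5205
4. canonical 4-gon: [(0, 14.8708) (11, 19.0345) (11, 21) (0, 21)]
5. shoelace: 44.5205

Area of P0's cell: 44.5205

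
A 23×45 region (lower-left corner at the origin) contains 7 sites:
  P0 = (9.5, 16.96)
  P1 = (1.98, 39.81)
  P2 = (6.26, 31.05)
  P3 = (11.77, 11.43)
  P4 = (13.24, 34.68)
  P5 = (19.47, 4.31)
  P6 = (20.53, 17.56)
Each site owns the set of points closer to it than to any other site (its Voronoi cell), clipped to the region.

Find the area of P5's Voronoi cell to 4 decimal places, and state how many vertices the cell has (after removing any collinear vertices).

Area of P5's cell: 104.7218 (4 vertices)

1. box [0,23]×[0,45]: [(0, 0) (23, 0) (23, 45) (0, 45)]
2. ⊥bis P5·P0 via (14.485,10.635): [(0.9912, 0) (23, 0) (23, 17.346)]  |A|=190.8823
3. ⊥bis P5·P1 via (10.725,22.06): [(0.9912, 0) (23, 0) (23, 17.346)]  |A|=190.8823
4. ⊥bis P5·P2 via (12.865,17.68): [(0.9912, 0) (23, 0) (23, 17.346)]  |A|=190.8823
5. ⊥bis P5·P3 via (15.62,7.87): [(8.3428, 0) (23, 0) (23, 15.8512)]  |A|=116.1669
6. ⊥bis P5·P4 via (16.355,19.495): [(8.3428, 0) (23, 0) (23, 15.8512)]  |A|=116.1669
7. ⊥bis P5·P6 via (20,10.935): [(18.5606, 11.0502) (8.3428, 0) (23, 0) (23, 10.695)]  |A|=104.7218
8. canonical 4-gon: [(18.5606, 11.0502) (8.3428, 0) (23, 0) (23, 10.695)]
9. shoelace: 104.7218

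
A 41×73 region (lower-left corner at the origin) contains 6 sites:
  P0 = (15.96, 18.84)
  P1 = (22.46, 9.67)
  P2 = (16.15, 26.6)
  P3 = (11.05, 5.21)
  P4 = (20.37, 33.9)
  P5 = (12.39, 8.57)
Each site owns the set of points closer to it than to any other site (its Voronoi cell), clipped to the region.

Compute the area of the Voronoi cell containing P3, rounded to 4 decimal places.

1. box [0,41]×[0,73]: [(0, 0) (41, 0) (41, 73) (0, 73)]
2. ⊥bis P3·P0 via (13.505,12.025): [(0, 16.89) (0, 0) (41, 0) (41, 2.1203)]  |A|=389.7115
3. ⊥bis P3·P1 via (16.755,7.44): [(15.2017, 11.4138) (0, 16.89) (0, 0) (19.6632, 0)]  |A|=240.5939
4. ⊥bis P3·P2 via (13.6,15.905): [(15.2017, 11.4138) (0, 16.89) (0, 0) (19.6632, 0)]  |A|=240.5939
5. ⊥bis P3·P4 via (15.71,19.555): [(15.2017, 11.4138) (0, 16.89) (0, 0) (19.6632, 0)]  |A|=240.5939
6. ⊥bis P3·P5 via (11.72,6.89): [(17.9395, 4.4096) (0, 11.564) (0, 0) (19.6632, 0)]  |A|=147.0801
7. canonical 4-gon: [(17.9395, 4.4096) (0, 11.564) (0, 0) (19.6632, 0)]
8. shoelace: 147.0801

Area of P3's cell: 147.0801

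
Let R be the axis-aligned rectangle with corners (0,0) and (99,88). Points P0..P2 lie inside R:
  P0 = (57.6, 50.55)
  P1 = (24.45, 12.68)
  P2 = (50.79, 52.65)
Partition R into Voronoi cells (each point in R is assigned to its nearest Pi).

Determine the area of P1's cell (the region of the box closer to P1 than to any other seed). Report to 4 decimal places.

1. box [0,99]×[0,88]: [(0, 0) (99, 0) (99, 88) (0, 88)]
2. ⊥bis P1·P0 via (41.025,31.615): [(0, 67.5268) (0, 0) (77.1414, 0)]  |A|=2604.5562
3. ⊥bis P1·P2 via (37.62,32.665): [(46.5428, 26.7849) (0, 57.4564) (0, 0) (77.1414, 0)]  |A|=2370.2039
4. canonical 4-gon: [(46.5428, 26.7849) (0, 57.4564) (0, 0) (77.1414, 0)]
5. shoelace: 2370.2039

Area of P1's cell: 2370.2039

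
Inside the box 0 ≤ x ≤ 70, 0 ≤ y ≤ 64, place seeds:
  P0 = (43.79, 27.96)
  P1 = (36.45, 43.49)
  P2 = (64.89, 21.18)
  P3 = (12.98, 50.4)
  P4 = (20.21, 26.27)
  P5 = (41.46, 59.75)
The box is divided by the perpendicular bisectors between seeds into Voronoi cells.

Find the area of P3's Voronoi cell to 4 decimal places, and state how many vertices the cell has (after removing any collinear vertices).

1. box [0,70]×[0,64]: [(0, 0) (70, 0) (70, 64) (0, 64)]
2. ⊥bis P3·P0 via (28.385,39.18): [(0, 0.2075) (46.4623, 64) (0, 64)]  |A|=1481.9712
3. ⊥bis P3·P1 via (24.715,46.945): [(0, 0.2075) (18.3875, 25.4535) (29.7363, 64) (0, 64)]  |A|=1159.6074
4. ⊥bis P3·P2 via (38.935,35.79): [(0, 0.2075) (18.3875, 25.4535) (29.7363, 64) (0, 64)]  |A|=1159.6074
5. ⊥bis P3·P4 via (16.595,38.335): [(0, 33.3627) (22.7204, 40.1703) (29.7363, 64) (0, 64)]  |A|=702.3492
6. ⊥bis P3·P5 via (27.22,55.075): [(0, 33.3627) (22.7204, 40.1703) (27.1613, 55.2539) (24.2899, 64) (0, 64)]  |A|=678.5318
7. canonical 5-gon: [(0, 33.3627) (22.7204, 40.1703) (27.1613, 55.2539) (24.2899, 64) (0, 64)]
8. shoelace: 678.5318

Area of P3's cell: 678.5318 (5 vertices)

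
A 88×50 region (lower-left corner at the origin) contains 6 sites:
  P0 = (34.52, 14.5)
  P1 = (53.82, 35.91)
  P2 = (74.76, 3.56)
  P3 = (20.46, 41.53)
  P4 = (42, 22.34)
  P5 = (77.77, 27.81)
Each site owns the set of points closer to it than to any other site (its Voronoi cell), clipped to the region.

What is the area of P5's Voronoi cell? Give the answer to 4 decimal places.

Area of P5's cell: 743.9699

1. box [0,88]×[0,50]: [(0, 0) (88, 0) (88, 50) (0, 50)]
2. ⊥bis P5·P0 via (56.145,21.155): [(62.6554, 0) (88, 0) (88, 50) (47.2681, 50)]  |A|=1651.9141
3. ⊥bis P5·P1 via (65.795,31.86): [(59.0176, 11.8207) (62.6554, 0) (88, 0) (88, 50) (71.93, 50)]  |A|=1181.1255
4. ⊥bis P5·P2 via (76.265,15.685): [(60.9667, 17.5839) (88, 14.2284) (88, 50) (71.93, 50)]  |A|=743.9743
5. ⊥bis P5·P3 via (49.115,34.67): [(60.9667, 17.5839) (88, 14.2284) (88, 50) (71.93, 50)]  |A|=743.9743
6. ⊥bis P5·P4 via (59.885,25.075): [(61.0107, 17.7138) (61.0318, 17.5758) (88, 14.2284) (88, 50) (71.93, 50)]  |A|=743.9699
7. canonical 5-gon: [(61.0107, 17.7138) (61.0318, 17.5758) (88, 14.2284) (88, 50) (71.93, 50)]
8. shoelace: 743.9699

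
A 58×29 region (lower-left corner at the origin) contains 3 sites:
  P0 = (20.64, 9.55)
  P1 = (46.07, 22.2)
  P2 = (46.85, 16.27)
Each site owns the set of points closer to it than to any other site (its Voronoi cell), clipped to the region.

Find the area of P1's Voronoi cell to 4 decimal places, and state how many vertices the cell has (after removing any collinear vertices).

Area of P1's cell: 285.4163 (4 vertices)

1. box [0,58]×[0,29]: [(0, 0) (58, 0) (58, 29) (0, 29)]
2. ⊥bis P1·P0 via (33.355,15.875): [(41.2519, 0) (58, 0) (58, 29) (26.826, 29)]  |A|=694.8694
3. ⊥bis P1·P2 via (46.46,19.235): [(32.591, 17.4108) (58, 20.7529) (58, 29) (26.826, 29)]  |A|=285.4163
4. canonical 4-gon: [(32.591, 17.4108) (58, 20.7529) (58, 29) (26.826, 29)]
5. shoelace: 285.4163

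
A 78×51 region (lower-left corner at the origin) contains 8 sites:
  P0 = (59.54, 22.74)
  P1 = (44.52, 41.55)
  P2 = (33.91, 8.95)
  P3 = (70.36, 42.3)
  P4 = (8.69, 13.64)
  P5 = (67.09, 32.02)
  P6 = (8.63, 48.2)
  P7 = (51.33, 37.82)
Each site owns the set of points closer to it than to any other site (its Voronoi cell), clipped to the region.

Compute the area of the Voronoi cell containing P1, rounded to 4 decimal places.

1. box [0,78]×[0,51]: [(0, 0) (78, 0) (78, 51) (0, 51)]
2. ⊥bis P1·P0 via (52.03,32.145): [(0, 0) (11.7738, 0) (75.6427, 51) (0, 51)]  |A|=2229.1215
3. ⊥bis P1·P2 via (39.215,25.25): [(0, 38.0129) (42.1848, 24.2835) (75.6427, 51) (0, 51)]  |A|=1284.3838
4. ⊥bis P1·P3 via (57.44,41.925): [(0, 38.0129) (42.1848, 24.2835) (57.5949, 36.5886) (57.1766, 51) (0, 51)]  |A|=1151.323
5. ⊥bis P1·P4 via (26.605,27.595): [(24.7694, 29.9515) (42.1848, 24.2835) (57.5949, 36.5886) (57.1766, 51) (8.3735, 51)]  |A|=902.3564
6. ⊥bis P1·P5 via (55.805,36.785): [(24.7694, 29.9515) (42.1848, 24.2835) (54.7694, 34.3325) (57.4744, 40.7387) (57.1766, 51) (8.3735, 51)]  |A|=896.3576
7. ⊥bis P1·P6 via (26.575,44.875): [(23.9942, 30.9466) (24.7694, 29.9515) (42.1848, 24.2835) (54.7694, 34.3325) (57.4744, 40.7387) (57.1766, 51) (27.7099, 51)]  |A|=702.4779
8. ⊥bis P1·P7 via (47.925,39.685): [(23.9942, 30.9466) (24.7694, 29.9515) (39.897, 25.028) (54.1225, 51) (27.7099, 51)]  |A|=519.0607
9. canonical 5-gon: [(23.9942, 30.9466) (24.7694, 29.9515) (39.897, 25.028) (54.1225, 51) (27.7099, 51)]
10. shoelace: 519.0607

Area of P1's cell: 519.0607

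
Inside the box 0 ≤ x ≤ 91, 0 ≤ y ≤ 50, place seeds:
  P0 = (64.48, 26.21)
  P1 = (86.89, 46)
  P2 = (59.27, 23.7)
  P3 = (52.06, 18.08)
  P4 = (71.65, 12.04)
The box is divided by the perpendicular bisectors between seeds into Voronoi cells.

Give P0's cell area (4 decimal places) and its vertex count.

Area of P0's cell: 524.2427 (4 vertices)

1. box [0,91]×[0,50]: [(0, 0) (91, 0) (91, 50) (0, 50)]
2. ⊥bis P0·P1 via (75.685,36.105): [(0, 0) (91, 0) (91, 18.7624) (63.4145, 50) (0, 50)]  |A|=4119.1481
3. ⊥bis P0·P2 via (61.875,24.955): [(73.8975, 0) (91, 0) (91, 18.7624) (63.4145, 50) (49.8092, 50)]  |A|=1026.4821
4. ⊥bis P0·P3 via (58.27,22.145): [(73.8975, 0) (91, 0) (91, 18.7624) (63.4145, 50) (49.8092, 50)]  |A|=1026.4821
5. ⊥bis P0·P4 via (68.065,19.125): [(65.3464, 17.7494) (83.6955, 27.034) (63.4145, 50) (49.8092, 50)]  |A|=524.2427
6. canonical 4-gon: [(65.3464, 17.7494) (83.6955, 27.034) (63.4145, 50) (49.8092, 50)]
7. shoelace: 524.2427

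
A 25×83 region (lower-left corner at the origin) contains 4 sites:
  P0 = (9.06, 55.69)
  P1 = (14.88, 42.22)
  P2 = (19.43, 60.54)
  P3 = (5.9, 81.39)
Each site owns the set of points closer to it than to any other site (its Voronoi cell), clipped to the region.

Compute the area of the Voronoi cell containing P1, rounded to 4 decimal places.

1. box [0,25]×[0,83]: [(0, 0) (25, 0) (25, 83) (0, 83)]
2. ⊥bis P1·P0 via (11.97,48.955): [(0, 43.7831) (0, 0) (25, 0) (25, 54.5849)]  |A|=1229.5999
3. ⊥bis P1·P2 via (17.155,51.38): [(17.4265, 51.3126) (0, 43.7831) (0, 0) (25, 0) (25, 49.4316)]  |A|=1210.0856
4. ⊥bis P1·P3 via (10.39,61.805): [(17.4265, 51.3126) (0, 43.7831) (0, 0) (25, 0) (25, 49.4316)]  |A|=1210.0856
5. canonical 5-gon: [(17.4265, 51.3126) (0, 43.7831) (0, 0) (25, 0) (25, 49.4316)]
6. shoelace: 1210.0856

Area of P1's cell: 1210.0856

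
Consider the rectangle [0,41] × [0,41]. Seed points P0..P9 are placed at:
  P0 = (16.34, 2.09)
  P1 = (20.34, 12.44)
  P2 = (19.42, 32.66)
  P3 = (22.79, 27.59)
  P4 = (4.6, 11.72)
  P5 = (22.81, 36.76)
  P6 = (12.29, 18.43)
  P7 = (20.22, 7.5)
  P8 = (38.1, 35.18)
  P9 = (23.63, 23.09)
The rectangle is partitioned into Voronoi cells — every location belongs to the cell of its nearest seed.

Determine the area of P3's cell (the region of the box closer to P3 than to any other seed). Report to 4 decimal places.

1. box [0,41]×[0,41]: [(0, 0) (41, 0) (41, 41) (0, 41)]
2. ⊥bis P3·P0 via (19.565,14.84): [(0, 19.7888) (41, 9.4182) (41, 41) (0, 41)]  |A|=1082.2565
3. ⊥bis P3·P1 via (21.565,20.015): [(0, 23.5024) (41, 16.872) (41, 41) (0, 41)]  |A|=853.3237
4. ⊥bis P3·P2 via (21.105,30.125): [(8.9614, 22.0532) (41, 16.872) (41, 41) (37.4659, 41)]  |A|=419.993
5. ⊥bis P3·P4 via (13.695,19.655): [(10.6332, 23.1644) (12.0365, 21.5559) (41, 16.872) (41, 41) (37.4659, 41)]  |A|=417.8687
6. ⊥bis P3·P5 via (22.8,32.175): [(24.1846, 32.172) (10.6332, 23.1644) (12.0365, 21.5559) (41, 16.872) (41, 32.1353)]  |A|=327.7374
7. ⊥bis P3·P6 via (17.54,23.01): [(24.1846, 32.172) (14.9197, 26.0136) (19.9208, 20.2809) (41, 16.872) (41, 32.1353)]  |A|=302.8796
8. ⊥bis P3·P7 via (21.505,17.545): [(24.1846, 32.172) (14.9197, 26.0136) (19.9208, 20.2809) (41, 16.872) (41, 32.1353)]  |A|=302.8796
9. ⊥bis P3·P8 via (30.445,31.385): [(30.0612, 32.1592) (24.1846, 32.172) (14.9197, 26.0136) (19.9208, 20.2809) (37.347, 17.4628)]  |A|=194.7078
10. ⊥bis P3·P9 via (23.21,25.34): [(32.5752, 27.0882) (30.0612, 32.1592) (24.1846, 32.172) (14.9197, 26.0136) (16.586, 24.1035)]  |A|=82.028
11. canonical 5-gon: [(32.5752, 27.0882) (30.0612, 32.1592) (24.1846, 32.172) (14.9197, 26.0136) (16.586, 24.1035)]
12. shoelace: 82.028

Area of P3's cell: 82.0280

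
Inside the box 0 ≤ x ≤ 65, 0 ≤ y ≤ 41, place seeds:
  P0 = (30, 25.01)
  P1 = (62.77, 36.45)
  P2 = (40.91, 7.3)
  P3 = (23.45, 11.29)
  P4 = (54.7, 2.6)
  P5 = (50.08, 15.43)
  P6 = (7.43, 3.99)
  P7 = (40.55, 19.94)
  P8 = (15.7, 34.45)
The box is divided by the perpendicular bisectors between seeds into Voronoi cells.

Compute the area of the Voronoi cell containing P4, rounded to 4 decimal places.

Area of P4's cell: 182.9011

1. box [0,65]×[0,41]: [(0, 0) (65, 0) (65, 41) (0, 41)]
2. ⊥bis P4·P0 via (42.35,13.805): [(29.8249, 0) (65, 0) (65, 38.7695)]  |A|=681.861
3. ⊥bis P4·P1 via (58.735,19.525): [(49.5306, 21.7194) (29.8249, 0) (65, 0) (65, 18.0314)]  |A|=521.4579
4. ⊥bis P4·P2 via (47.805,4.95): [(53.2206, 20.8397) (46.1179, 0) (65, 0) (65, 18.0314)]  |A|=302.9475
5. ⊥bis P4·P3 via (39.075,6.945): [(53.2206, 20.8397) (46.1179, 0) (65, 0) (65, 18.0314)]  |A|=302.9475
6. ⊥bis P4·P5 via (52.39,9.015): [(48.7428, 7.7017) (46.1179, 0) (65, 0) (65, 13.5558)]  |A|=182.9011
7. ⊥bis P4·P6 via (31.065,3.295): [(48.7428, 7.7017) (46.1179, 0) (65, 0) (65, 13.5558)]  |A|=182.9011
8. ⊥bis P4·P7 via (47.625,11.27): [(48.7428, 7.7017) (46.1179, 0) (65, 0) (65, 13.5558)]  |A|=182.9011
9. ⊥bis P4·P8 via (35.2,18.525): [(48.7428, 7.7017) (46.1179, 0) (65, 0) (65, 13.5558)]  |A|=182.9011
10. canonical 4-gon: [(48.7428, 7.7017) (46.1179, 0) (65, 0) (65, 13.5558)]
11. shoelace: 182.9011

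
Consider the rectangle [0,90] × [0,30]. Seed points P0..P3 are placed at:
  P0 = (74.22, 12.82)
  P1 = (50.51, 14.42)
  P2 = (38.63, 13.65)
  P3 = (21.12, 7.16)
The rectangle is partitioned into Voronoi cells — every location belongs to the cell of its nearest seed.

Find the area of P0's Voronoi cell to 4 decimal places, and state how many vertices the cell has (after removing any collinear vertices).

1. box [0,90]×[0,30]: [(0, 0) (90, 0) (90, 30) (0, 30)]
2. ⊥bis P0·P1 via (62.365,13.62): [(61.4459, 0) (90, 0) (90, 30) (63.4704, 30)]  |A|=826.2562
3. ⊥bis P0·P2 via (56.425,13.235): [(61.4459, 0) (90, 0) (90, 30) (63.4704, 30)]  |A|=826.2562
4. ⊥bis P0·P3 via (47.67,9.99): [(61.4459, 0) (90, 0) (90, 30) (63.4704, 30)]  |A|=826.2562
5. canonical 4-gon: [(61.4459, 0) (90, 0) (90, 30) (63.4704, 30)]
6. shoelace: 826.2562

Area of P0's cell: 826.2562 (4 vertices)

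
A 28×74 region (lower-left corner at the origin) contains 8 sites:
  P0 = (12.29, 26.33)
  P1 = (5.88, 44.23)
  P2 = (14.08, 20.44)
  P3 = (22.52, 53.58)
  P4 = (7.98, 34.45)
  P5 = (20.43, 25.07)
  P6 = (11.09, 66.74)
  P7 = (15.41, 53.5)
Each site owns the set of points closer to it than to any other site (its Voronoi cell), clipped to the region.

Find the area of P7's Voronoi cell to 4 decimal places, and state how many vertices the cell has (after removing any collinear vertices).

Area of P7's cell: 173.3468 (4 vertices)

1. box [0,28]×[0,74]: [(0, 0) (28, 0) (28, 74) (0, 74)]
2. ⊥bis P7·P0 via (13.85,39.915): [(0, 41.5054) (28, 38.2901) (28, 74) (0, 74)]  |A|=954.8623
3. ⊥bis P7·P1 via (10.645,48.865): [(0, 59.8086) (20.0425, 39.2039) (28, 38.2901) (28, 74) (0, 74)]  |A|=771.4418
4. ⊥bis P7·P2 via (14.745,36.97): [(0, 59.8086) (20.0425, 39.2039) (28, 38.2901) (28, 74) (0, 74)]  |A|=771.4418
5. ⊥bis P7·P3 via (18.965,53.54): [(0, 59.8086) (19.1156, 40.1568) (18.7348, 74) (0, 74)]  |A|=452.661
6. ⊥bis P7·P4 via (11.695,43.975): [(0, 59.8086) (17.6675, 41.6456) (19.1051, 41.0848) (18.7348, 74) (0, 74)]  |A|=451.9969
7. ⊥bis P7·P5 via (17.92,39.285): [(0, 59.8086) (17.6675, 41.6456) (19.1051, 41.0848) (18.7348, 74) (0, 74)]  |A|=451.9969
8. ⊥bis P7·P6 via (13.25,60.12): [(2.9622, 56.7633) (17.6675, 41.6456) (19.1051, 41.0848) (18.8703, 61.9538)]  |A|=173.3468
9. canonical 4-gon: [(2.9622, 56.7633) (17.6675, 41.6456) (19.1051, 41.0848) (18.8703, 61.9538)]
10. shoelace: 173.3468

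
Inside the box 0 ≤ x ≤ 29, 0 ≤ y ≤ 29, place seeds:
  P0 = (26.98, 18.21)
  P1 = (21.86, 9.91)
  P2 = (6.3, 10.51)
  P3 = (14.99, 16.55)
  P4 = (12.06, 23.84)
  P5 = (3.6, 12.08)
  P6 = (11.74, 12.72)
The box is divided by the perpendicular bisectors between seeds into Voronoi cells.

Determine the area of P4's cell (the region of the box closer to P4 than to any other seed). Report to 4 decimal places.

Area of P4's cell: 177.6430

1. box [0,29]×[0,29]: [(0, 0) (29, 0) (29, 29) (0, 29)]
2. ⊥bis P4·P0 via (19.52,21.025): [(0, 0) (11.5863, 0) (22.5293, 29) (0, 29)]  |A|=494.6767
3. ⊥bis P4·P1 via (16.96,16.875): [(0, 4.9433) (18.3133, 17.827) (22.5293, 29) (0, 29)]  |A|=346.1376
4. ⊥bis P4·P2 via (9.18,17.175): [(0, 21.1418) (14.2639, 14.9782) (18.3133, 17.827) (22.5293, 29) (0, 29)]  |A|=230.6116
5. ⊥bis P4·P3 via (13.525,20.195): [(0, 21.1418) (7.6529, 17.8349) (20.2226, 22.8869) (22.5293, 29) (0, 29)]  |A|=188.4336
6. ⊥bis P4·P5 via (7.83,17.96): [(0, 23.5928) (7.8781, 17.9254) (20.2226, 22.8869) (22.5293, 29) (0, 29)]  |A|=178.06
7. ⊥bis P4·P6 via (11.9,18.28): [(0, 23.5928) (7.197, 18.4153) (8.9701, 18.3643) (20.2226, 22.8869) (22.5293, 29) (0, 29)]  |A|=177.643
8. canonical 6-gon: [(0, 23.5928) (7.197, 18.4153) (8.9701, 18.3643) (20.2226, 22.8869) (22.5293, 29) (0, 29)]
9. shoelace: 177.643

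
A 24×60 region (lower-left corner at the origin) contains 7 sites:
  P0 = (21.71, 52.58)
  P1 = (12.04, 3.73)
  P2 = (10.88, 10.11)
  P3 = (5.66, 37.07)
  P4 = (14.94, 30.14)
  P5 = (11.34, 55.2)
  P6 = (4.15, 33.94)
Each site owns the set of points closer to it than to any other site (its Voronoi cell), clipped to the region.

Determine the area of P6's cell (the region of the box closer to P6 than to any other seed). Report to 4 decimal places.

Area of P6's cell: 119.4648

1. box [0,24]×[0,60]: [(0, 0) (24, 0) (24, 60) (0, 60)]
2. ⊥bis P6·P0 via (12.93,43.26): [(0, 55.4408) (0, 0) (24, 0) (24, 32.8314)]  |A|=1059.2668
3. ⊥bis P6·P1 via (8.095,18.835): [(0, 55.4408) (0, 16.7208) (24, 22.9889) (24, 32.8314)]  |A|=582.7498
4. ⊥bis P6·P2 via (7.515,22.025): [(0, 55.4408) (0, 19.9026) (24, 26.6806) (24, 32.8314)]  |A|=500.2674
5. ⊥bis P6·P3 via (4.905,35.505): [(0, 37.8713) (0, 19.9026) (23.4932, 26.5375)]  |A|=211.071
6. ⊥bis P6·P4 via (9.545,32.04): [(9.9142, 33.0884) (0, 37.8713) (0, 19.9026) (5.8526, 21.5555)]  |A|=119.4648
7. ⊥bis P6·P5 via (7.745,44.57): [(9.9142, 33.0884) (0, 37.8713) (0, 19.9026) (5.8526, 21.5555)]  |A|=119.4648
8. canonical 4-gon: [(9.9142, 33.0884) (0, 37.8713) (0, 19.9026) (5.8526, 21.5555)]
9. shoelace: 119.4648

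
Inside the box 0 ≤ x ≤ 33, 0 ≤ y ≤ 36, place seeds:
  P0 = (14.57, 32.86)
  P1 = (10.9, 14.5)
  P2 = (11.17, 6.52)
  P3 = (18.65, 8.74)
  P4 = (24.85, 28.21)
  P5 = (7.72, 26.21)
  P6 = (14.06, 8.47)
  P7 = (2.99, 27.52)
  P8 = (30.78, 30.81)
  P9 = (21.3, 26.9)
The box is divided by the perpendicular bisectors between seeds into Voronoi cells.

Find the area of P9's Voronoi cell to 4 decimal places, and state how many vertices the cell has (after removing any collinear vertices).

Area of P9's cell: 112.7838 (5 vertices)

1. box [0,33]×[0,36]: [(0, 0) (33, 0) (33, 36) (0, 36)]
2. ⊥bis P9·P0 via (17.935,29.88): [(0, 9.6279) (0, 0) (33, 0) (33, 36) (23.3548, 36)]  |A|=880.0425
3. ⊥bis P9·P1 via (16.1,20.7): [(12.4881, 23.7294) (33, 6.5258) (33, 36) (23.3548, 36)]  |A|=361.4627
4. ⊥bis P9·P2 via (16.235,16.71): [(12.4881, 23.7294) (27.5821, 11.0699) (33, 8.3769) (33, 36) (23.3548, 36)]  |A|=356.4483
5. ⊥bis P9·P3 via (19.975,17.82): [(12.4881, 23.7294) (19.4409, 17.8979) (33, 15.9193) (33, 36) (23.3548, 36)]  |A|=297.779
6. ⊥bis P9·P4 via (23.075,27.555): [(20.9576, 33.2931) (12.4881, 23.7294) (19.4409, 17.8979) (27.0482, 16.7878)]  |A|=117.3418
7. ⊥bis P9·P5 via (14.51,26.555): [(20.9576, 33.2931) (14.5361, 26.0419) (14.75, 21.8323) (19.4409, 17.8979) (27.0482, 16.7878)]  |A|=112.7838
8. ⊥bis P9·P6 via (17.68,17.685): [(20.9576, 33.2931) (14.5361, 26.0419) (14.75, 21.8323) (19.4409, 17.8979) (27.0482, 16.7878)]  |A|=112.7838
9. ⊥bis P9·P7 via (12.145,27.21): [(20.9576, 33.2931) (14.5361, 26.0419) (14.75, 21.8323) (19.4409, 17.8979) (27.0482, 16.7878)]  |A|=112.7838
10. ⊥bis P9·P8 via (26.04,28.855): [(20.9576, 33.2931) (14.5361, 26.0419) (14.75, 21.8323) (19.4409, 17.8979) (27.0482, 16.7878)]  |A|=112.7838
11. canonical 5-gon: [(20.9576, 33.2931) (14.5361, 26.0419) (14.75, 21.8323) (19.4409, 17.8979) (27.0482, 16.7878)]
12. shoelace: 112.7838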